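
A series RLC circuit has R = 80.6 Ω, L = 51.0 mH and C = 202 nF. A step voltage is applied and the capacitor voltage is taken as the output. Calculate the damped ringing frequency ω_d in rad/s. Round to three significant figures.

For a series RLC circuit (capacitor voltage as output), ω_n = 1/√(LC) = 1/√(51.0 mH · 202 nF) = 9850 rad/s.
ζ = (R/2)·√(C/L) = (80.6/2)·√(202 nF/51.0 mH) = 0.0802.
ω_d = ω_n√(1−ζ²) = 9820 rad/s.

ω_d ≈ 9820 rad/s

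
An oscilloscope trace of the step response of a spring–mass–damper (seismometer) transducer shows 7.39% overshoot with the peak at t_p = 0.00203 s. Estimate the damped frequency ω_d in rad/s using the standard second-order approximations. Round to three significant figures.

ω_d ≈ 1550 rad/s

t_p = π/ω_d, so ω_d = π/0.00203 = 1550 rad/s.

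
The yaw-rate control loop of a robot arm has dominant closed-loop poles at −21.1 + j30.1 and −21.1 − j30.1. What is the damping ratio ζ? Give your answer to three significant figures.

With σ = 21.1, ω_d = 30.1: ω_n = √(σ²+ω_d²) = 36.8 rad/s, ζ = σ/ω_n = 0.574.

ζ ≈ 0.574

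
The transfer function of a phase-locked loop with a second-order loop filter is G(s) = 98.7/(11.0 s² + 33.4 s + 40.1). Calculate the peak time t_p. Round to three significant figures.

Dividing through by 11.0: denominator becomes s² + 3.036 s + 3.645.
So ω_n = √3.645 = 1.91 rad/s and ζ = 3.036/(2·1.91) = 0.795.
ω_d = 1.91·√(1 − 0.795²) = 1.16 rad/s. t_p = π/ω_d = 2.71 s.

t_p ≈ 2.71 s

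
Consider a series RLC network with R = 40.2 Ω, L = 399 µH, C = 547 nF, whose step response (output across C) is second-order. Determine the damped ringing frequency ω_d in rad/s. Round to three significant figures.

ω_d ≈ 45200 rad/s

For a series RLC circuit (capacitor voltage as output), ω_n = 1/√(LC) = 1/√(399 µH · 547 nF) = 67700 rad/s.
ζ = (R/2)·√(C/L) = (40.2/2)·√(547 nF/399 µH) = 0.744.
The damped frequency ω_d = ω_n√(1−ζ²) = 45200 rad/s.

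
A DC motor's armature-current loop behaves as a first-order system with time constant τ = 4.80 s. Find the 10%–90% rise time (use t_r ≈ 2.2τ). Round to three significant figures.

t_r ≈ 10.6 s

t_r ≈ 2.2τ = 10.6 s.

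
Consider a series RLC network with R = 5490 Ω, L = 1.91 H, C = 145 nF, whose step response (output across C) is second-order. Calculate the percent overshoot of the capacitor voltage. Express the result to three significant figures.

%OS ≈ 2.65%

For a series RLC circuit (capacitor voltage as output), ω_n = 1/√(LC) = 1/√(1.91 H · 145 nF) = 1900 rad/s.
ζ = (R/2)·√(C/L) = (5490/2)·√(145 nF/1.91 H) = 0.756.
%OS = 100 e^{−πζ/√(1−ζ²)} with ζ = 0.756 gives 2.65%.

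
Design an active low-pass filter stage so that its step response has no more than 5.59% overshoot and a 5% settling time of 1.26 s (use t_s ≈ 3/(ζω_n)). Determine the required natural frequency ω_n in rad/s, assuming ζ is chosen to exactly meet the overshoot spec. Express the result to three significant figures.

ω_n ≈ 3.52 rad/s

Inverting the overshoot relation: ζ = |ln 0.0559|/√(π² + ln²0.0559) = 0.676.
Then ω_n = 3/(ζ t_s) = 3/(0.676 × 1.26) = 3.52 rad/s.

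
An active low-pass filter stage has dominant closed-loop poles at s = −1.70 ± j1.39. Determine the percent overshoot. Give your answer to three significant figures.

%OS ≈ 2.14%

The poles are at −σ ± jω_d with σ = 1.70 and ω_d = 1.39, so ω_n = √(σ²+ω_d²) = 2.20 rad/s and ζ = σ/ω_n = 0.774.
%OS = 100·exp(−πζ/√(1−ζ²)) = 2.14%.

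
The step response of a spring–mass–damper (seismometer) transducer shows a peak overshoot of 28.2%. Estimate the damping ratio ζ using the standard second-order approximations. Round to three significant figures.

From %OS = 100·exp(−πζ/√(1−ζ²)), invert to get ζ = −ln(OS)/√(π² + ln²(OS)) with OS = 0.282.
−ln 0.282 = 1.266, so ζ = 1.266/√(π² + 1.602) = 0.374.

ζ ≈ 0.374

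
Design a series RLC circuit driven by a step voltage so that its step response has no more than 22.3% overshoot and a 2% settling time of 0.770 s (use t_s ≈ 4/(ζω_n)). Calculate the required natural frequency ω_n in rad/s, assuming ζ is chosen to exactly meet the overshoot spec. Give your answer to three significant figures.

From %OS = 100·exp(−πζ/√(1−ζ²)), invert to get ζ = −ln(OS)/√(π² + ln²(OS)) with OS = 0.223.
−ln 0.223 = 1.501, so ζ = 1.501/√(π² + 2.252) = 0.431.
From t_s ≈ 4/(ζω_n): ω_n = 4/(ζ·t_s) = 4/(0.431·0.770) = 12.1 rad/s.

ω_n ≈ 12.1 rad/s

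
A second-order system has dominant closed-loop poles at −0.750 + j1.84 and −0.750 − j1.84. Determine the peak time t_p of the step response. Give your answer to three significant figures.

t_p = π/ω_d with ω_d = 1.84 (the imaginary part), so t_p = 1.71 s.

t_p ≈ 1.71 s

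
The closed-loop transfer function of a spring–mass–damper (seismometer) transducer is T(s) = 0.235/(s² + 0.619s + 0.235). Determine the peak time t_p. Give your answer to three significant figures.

ω_n = √0.235 = 0.485 rad/s; ζ = 0.619/(2·0.485) = 0.638.
ω_d = ω_n√(1−ζ²) = 0.373 rad/s. Then t_p = π/ω_d = 8.42 s.

t_p ≈ 8.42 s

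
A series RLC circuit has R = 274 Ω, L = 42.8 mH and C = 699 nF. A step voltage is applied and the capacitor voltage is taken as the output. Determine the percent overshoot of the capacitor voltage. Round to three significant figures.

%OS ≈ 12.4%

For a series RLC circuit (capacitor voltage as output), ω_n = 1/√(LC) = 1/√(42.8 mH · 699 nF) = 5780 rad/s.
ζ = (R/2)·√(C/L) = (274/2)·√(699 nF/42.8 mH) = 0.554.
%OS = 100 e^{−πζ/√(1−ζ²)} with ζ = 0.554 gives 12.4%.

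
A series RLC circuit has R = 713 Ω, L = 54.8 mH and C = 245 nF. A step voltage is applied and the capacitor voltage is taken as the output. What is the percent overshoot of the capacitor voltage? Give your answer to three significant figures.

For a series RLC circuit (capacitor voltage as output), ω_n = 1/√(LC) = 1/√(54.8 mH · 245 nF) = 8630 rad/s.
ζ = (R/2)·√(C/L) = (713/2)·√(245 nF/54.8 mH) = 0.754.
Overshoot: exp(−π·0.754/√(1−0.754²)) = 0.0272, i.e. 2.72%.

%OS ≈ 2.72%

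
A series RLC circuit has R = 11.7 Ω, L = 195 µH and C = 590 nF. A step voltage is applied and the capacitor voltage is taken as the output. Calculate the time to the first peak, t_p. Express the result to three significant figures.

t_p ≈ 0.0000356 s

For a series RLC circuit (capacitor voltage as output), ω_n = 1/√(LC) = 1/√(195 µH · 590 nF) = 93200 rad/s.
ζ = (R/2)·√(C/L) = (11.7/2)·√(590 nF/195 µH) = 0.322.
ω_d = 93200·√(1 − 0.322²) = 88300 rad/s. t_p = π/ω_d = 0.0000356 s.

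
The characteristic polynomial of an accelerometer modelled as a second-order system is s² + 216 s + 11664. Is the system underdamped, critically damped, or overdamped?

a² − 4b = 216² − 4·11664 = 0 (repeated real root); the system is critically damped.

critically damped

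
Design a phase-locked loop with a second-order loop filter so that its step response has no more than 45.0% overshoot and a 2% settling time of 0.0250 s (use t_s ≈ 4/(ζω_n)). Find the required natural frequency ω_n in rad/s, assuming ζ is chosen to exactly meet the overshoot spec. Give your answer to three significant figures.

ω_n ≈ 650 rad/s

ζ = −ln(OS)/√(π² + (ln OS)²). With OS = 0.450, ln OS = −0.7985 and ζ = 0.7985/3.241 = 0.246.
From t_s ≈ 4/(ζω_n): ω_n = 4/(ζ·t_s) = 4/(0.246·0.0250) = 650 rad/s.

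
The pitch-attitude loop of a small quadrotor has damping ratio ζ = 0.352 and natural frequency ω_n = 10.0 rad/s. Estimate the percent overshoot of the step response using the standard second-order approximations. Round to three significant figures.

%OS ≈ 30.7%

For an underdamped second-order system, %OS = 100·exp(−πζ/√(1−ζ²)).
πζ/√(1−ζ²) = π·0.352/√(1−0.124) = 1.181, so %OS = 100·e^(−1.181) = 30.7%.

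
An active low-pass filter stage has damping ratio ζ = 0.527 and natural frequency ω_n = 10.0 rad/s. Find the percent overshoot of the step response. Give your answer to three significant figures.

For an underdamped second-order system, %OS = 100·exp(−πζ/√(1−ζ²)).
πζ/√(1−ζ²) = π·0.527/√(1−0.278) = 1.948, so %OS = 100·e^(−1.948) = 14.3%.

%OS ≈ 14.3%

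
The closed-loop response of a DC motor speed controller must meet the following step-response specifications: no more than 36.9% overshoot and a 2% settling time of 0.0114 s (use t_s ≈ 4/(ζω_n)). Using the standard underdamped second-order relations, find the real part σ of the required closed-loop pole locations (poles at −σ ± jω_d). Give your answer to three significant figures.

The settling-time spec alone fixes σ = ζω_n = 4/t_s = 4/0.0114 = 351.
(Overshoot then fixes ζ = 0.302 and hence ω_d = σ·√(1−ζ²)/ζ = 1110 rad/s.)

σ ≈ 351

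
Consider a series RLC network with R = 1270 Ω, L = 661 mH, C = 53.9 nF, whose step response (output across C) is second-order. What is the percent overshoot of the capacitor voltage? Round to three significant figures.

%OS ≈ 56.0%

For a series RLC circuit (capacitor voltage as output), ω_n = 1/√(LC) = 1/√(661 mH · 53.9 nF) = 5300 rad/s.
ζ = (R/2)·√(C/L) = (1270/2)·√(53.9 nF/661 mH) = 0.181.
Overshoot: exp(−π·0.181/√(1−0.181²)) = 0.560, i.e. 56.0%.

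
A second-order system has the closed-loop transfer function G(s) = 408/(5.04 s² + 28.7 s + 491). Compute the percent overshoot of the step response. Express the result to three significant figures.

Dividing through by 5.04: denominator becomes s² + 5.694 s + 97.42.
So ω_n = √97.42 = 9.87 rad/s and ζ = 5.694/(2·9.87) = 0.288.
%OS = 100 e^{−πζ/√(1−ζ²)} with ζ = 0.288 gives 38.8%.

%OS ≈ 38.8%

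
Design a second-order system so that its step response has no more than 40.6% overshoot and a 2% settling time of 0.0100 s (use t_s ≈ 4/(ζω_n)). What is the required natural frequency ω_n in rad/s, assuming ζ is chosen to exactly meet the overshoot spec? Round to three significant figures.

Inverting the overshoot relation: ζ = |ln 0.406|/√(π² + ln²0.406) = 0.276.
Then ω_n = 4/(ζ t_s) = 4/(0.276 × 0.0100) = 1450 rad/s.

ω_n ≈ 1450 rad/s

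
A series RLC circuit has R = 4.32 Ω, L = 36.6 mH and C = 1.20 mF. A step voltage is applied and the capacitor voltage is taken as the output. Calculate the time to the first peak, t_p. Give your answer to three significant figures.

For a series RLC circuit (capacitor voltage as output), ω_n = 1/√(LC) = 1/√(36.6 mH · 1.20 mF) = 151 rad/s.
ζ = (R/2)·√(C/L) = (4.32/2)·√(1.20 mF/36.6 mH) = 0.391.
The damped frequency ω_d = ω_n√(1−ζ²) = 139 rad/s. t_p = π/ω_d = 0.0226 s.

t_p ≈ 0.0226 s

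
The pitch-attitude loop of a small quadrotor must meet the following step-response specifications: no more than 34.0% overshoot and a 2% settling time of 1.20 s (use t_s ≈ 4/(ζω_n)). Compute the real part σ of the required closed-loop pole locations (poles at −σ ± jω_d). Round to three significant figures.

The settling-time spec alone fixes σ = ζω_n = 4/t_s = 4/1.20 = 3.33.
(Overshoot then fixes ζ = 0.325 and hence ω_d = σ·√(1−ζ²)/ζ = 9.71 rad/s.)

σ ≈ 3.33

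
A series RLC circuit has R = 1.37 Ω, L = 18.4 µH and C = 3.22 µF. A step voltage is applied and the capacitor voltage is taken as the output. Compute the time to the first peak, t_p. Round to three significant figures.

t_p ≈ 0.0000252 s

For a series RLC circuit (capacitor voltage as output), ω_n = 1/√(LC) = 1/√(18.4 µH · 3.22 µF) = 130000 rad/s.
ζ = (R/2)·√(C/L) = (1.37/2)·√(3.22 µF/18.4 µH) = 0.287.
ω_d = 130000·√(1 − 0.287²) = 124000 rad/s. t_p = π/ω_d = 0.0000252 s.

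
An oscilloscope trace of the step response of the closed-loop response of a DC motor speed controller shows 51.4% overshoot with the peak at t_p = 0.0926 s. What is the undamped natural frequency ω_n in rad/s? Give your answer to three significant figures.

The overshoot fixes ζ = −ln(OS)/√(π²+ln²(OS)) = 0.207.
From t_p = π/ω_d, ω_d = π/0.0926 = 33.9 rad/s, so ω_n = ω_d/√(1−ζ²) = 34.7 rad/s.

ω_n ≈ 34.7 rad/s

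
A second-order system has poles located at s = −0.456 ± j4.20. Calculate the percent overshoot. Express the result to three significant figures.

%OS ≈ 71.1%

The poles are at −σ ± jω_d with σ = 0.456 and ω_d = 4.20, so ω_n = √(σ²+ω_d²) = 4.22 rad/s and ζ = σ/ω_n = 0.108.
%OS = 100·exp(−πζ/√(1−ζ²)) = 71.1%.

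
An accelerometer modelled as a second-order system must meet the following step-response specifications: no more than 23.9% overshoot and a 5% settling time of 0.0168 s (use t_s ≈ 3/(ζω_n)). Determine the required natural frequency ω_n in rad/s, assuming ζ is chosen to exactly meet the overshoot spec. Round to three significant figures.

From %OS = 100·exp(−πζ/√(1−ζ²)), invert to get ζ = −ln(OS)/√(π² + ln²(OS)) with OS = 0.239.
−ln 0.239 = 1.431, so ζ = 1.431/√(π² + 2.049) = 0.415.
From t_s ≈ 3/(ζω_n): ω_n = 3/(ζ·t_s) = 3/(0.415·0.0168) = 431 rad/s.

ω_n ≈ 431 rad/s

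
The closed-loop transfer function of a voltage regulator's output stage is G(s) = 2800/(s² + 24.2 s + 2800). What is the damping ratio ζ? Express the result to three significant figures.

Comparing the denominator to s² + 2ζω_n s + ω_n²: ω_n = √2800 = 52.9 rad/s, and 2ζω_n = 24.2 so ζ = 24.2/(2·52.9) = 0.229.

ζ ≈ 0.229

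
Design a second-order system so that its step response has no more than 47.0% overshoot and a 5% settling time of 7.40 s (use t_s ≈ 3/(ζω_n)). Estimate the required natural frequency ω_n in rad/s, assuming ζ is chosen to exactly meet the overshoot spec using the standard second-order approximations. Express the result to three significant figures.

ζ = −ln(OS)/√(π² + (ln OS)²). With OS = 0.470, ln OS = −0.7550 and ζ = 0.7550/3.231 = 0.234.
Then ω_n = 3/(ζ t_s) = 3/(0.234 × 7.40) = 1.73 rad/s.

ω_n ≈ 1.73 rad/s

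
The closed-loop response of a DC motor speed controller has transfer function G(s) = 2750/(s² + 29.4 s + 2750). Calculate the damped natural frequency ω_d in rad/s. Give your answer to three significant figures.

ω_d ≈ 50.3 rad/s

Matching coefficients with s² + 2ζω_n s + ω_n² gives ω_n² = 2750 ⇒ ω_n = 52.4 rad/s, and ζ = 29.4/(2ω_n) = 0.280.
The damped frequency ω_d = ω_n√(1−ζ²) = 50.3 rad/s.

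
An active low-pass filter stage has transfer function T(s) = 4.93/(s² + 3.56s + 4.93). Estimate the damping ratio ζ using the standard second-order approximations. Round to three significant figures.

Matching coefficients with s² + 2ζω_n s + ω_n² gives ω_n² = 4.93 ⇒ ω_n = 2.22 rad/s, and ζ = 3.56/(2ω_n) = 0.802.

ζ ≈ 0.802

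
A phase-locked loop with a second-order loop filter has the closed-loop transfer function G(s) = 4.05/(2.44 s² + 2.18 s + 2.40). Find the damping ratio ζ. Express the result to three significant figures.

Dividing through by 2.44: denominator becomes s² + 0.8934 s + 0.9836.
So ω_n = √0.9836 = 0.992 rad/s and ζ = 0.8934/(2·0.992) = 0.450.

ζ ≈ 0.450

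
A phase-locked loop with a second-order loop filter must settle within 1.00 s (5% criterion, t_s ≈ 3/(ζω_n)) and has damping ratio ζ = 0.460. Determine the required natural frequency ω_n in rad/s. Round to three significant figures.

ω_n ≈ 6.52 rad/s

Rearranging t_s ≈ 3/(ζω_n) gives ω_n = 3/(ζ·t_s) = 3/(0.460 × 1.00) = 6.52 rad/s.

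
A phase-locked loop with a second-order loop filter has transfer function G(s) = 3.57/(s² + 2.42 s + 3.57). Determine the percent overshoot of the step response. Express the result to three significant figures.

%OS ≈ 7.28%

Comparing the denominator to s² + 2ζω_n s + ω_n²: ω_n = √3.57 = 1.89 rad/s, and 2ζω_n = 2.42 so ζ = 2.42/(2·1.89) = 0.640.
%OS = 100·exp(−πζ/√(1−ζ²)) = 7.28%.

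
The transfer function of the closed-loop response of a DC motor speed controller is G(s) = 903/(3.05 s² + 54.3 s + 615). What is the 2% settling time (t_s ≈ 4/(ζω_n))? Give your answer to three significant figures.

Dividing through by 3.05: denominator becomes s² + 17.80 s + 201.6.
So ω_n = √201.6 = 14.2 rad/s and ζ = 17.80/(2·14.2) = 0.627.
t_s ≈ 4/(ζω_n) = 0.449 s.

t_s ≈ 0.449 s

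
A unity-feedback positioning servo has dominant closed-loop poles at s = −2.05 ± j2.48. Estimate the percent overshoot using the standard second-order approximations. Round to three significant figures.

%OS ≈ 7.45%

|pole| = ω_n = √(2.05² + 2.48²) = 3.22 rad/s; ζ = cos θ = σ/ω_n = 0.637.
%OS = 100·exp(−πζ/√(1−ζ²)) = 7.45%.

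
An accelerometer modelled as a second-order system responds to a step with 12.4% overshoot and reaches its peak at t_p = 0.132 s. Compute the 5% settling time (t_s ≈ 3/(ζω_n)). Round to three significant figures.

From the overshoot, ζ = −ln(OS)/√(π²+ln²(OS)) = 0.553.
From t_p = π/ω_d, ω_d = π/0.132 = 23.8 rad/s, so ω_n = ω_d/√(1−ζ²) = 28.6 rad/s.
t_s ≈ 3/(ζω_n) = 3/(0.553·28.6) = 0.190 s.

t_s ≈ 0.190 s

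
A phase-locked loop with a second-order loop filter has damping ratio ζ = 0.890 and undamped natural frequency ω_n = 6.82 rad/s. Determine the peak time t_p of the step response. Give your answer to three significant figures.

The damped frequency is ω_d = ω_n√(1−ζ²) = 6.82·√(1−0.792) = 3.11 rad/s.
Peak time t_p = π/ω_d = π/3.11 = 1.01 s.

t_p ≈ 1.01 s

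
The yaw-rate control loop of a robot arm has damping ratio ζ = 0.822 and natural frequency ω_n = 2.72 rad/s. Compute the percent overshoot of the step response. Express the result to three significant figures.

For an underdamped second-order system, %OS = 100·exp(−πζ/√(1−ζ²)).
πζ/√(1−ζ²) = π·0.822/√(1−0.676) = 4.535, so %OS = 100·e^(−4.535) = 1.07%.

%OS ≈ 1.07%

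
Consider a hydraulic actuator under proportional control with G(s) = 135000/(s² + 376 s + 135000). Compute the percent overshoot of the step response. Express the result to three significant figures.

Matching coefficients with s² + 2ζω_n s + ω_n² gives ω_n² = 135000 ⇒ ω_n = 367 rad/s, and ζ = 376/(2ω_n) = 0.512.
%OS = 100·exp(−πζ/√(1−ζ²)) = 15.4%.

%OS ≈ 15.4%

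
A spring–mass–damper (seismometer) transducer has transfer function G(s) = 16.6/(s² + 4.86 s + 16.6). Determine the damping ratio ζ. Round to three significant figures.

Matching coefficients with s² + 2ζω_n s + ω_n² gives ω_n² = 16.6 ⇒ ω_n = 4.07 rad/s, and ζ = 4.86/(2ω_n) = 0.596.

ζ ≈ 0.596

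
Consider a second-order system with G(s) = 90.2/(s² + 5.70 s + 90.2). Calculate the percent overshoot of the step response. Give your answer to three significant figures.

%OS ≈ 37.2%

Comparing the denominator to s² + 2ζω_n s + ω_n²: ω_n = √90.2 = 9.50 rad/s, and 2ζω_n = 5.70 so ζ = 5.70/(2·9.50) = 0.300.
%OS = 100·exp(−πζ/√(1−ζ²)) = 37.2%.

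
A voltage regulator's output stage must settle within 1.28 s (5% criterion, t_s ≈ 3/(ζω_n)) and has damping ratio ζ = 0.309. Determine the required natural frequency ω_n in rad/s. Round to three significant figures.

ω_n ≈ 7.58 rad/s

Rearranging t_s ≈ 3/(ζω_n) gives ω_n = 3/(ζ·t_s) = 3/(0.309 × 1.28) = 7.58 rad/s.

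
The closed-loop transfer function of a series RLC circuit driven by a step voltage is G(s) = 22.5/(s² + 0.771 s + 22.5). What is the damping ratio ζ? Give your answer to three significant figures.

ζ ≈ 0.0813

ω_n = √22.5 = 4.74 rad/s; ζ = 0.771/(2·4.74) = 0.0813.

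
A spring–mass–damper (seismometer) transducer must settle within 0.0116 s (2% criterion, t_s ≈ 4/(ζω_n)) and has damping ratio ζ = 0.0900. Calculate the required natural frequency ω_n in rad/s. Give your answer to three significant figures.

ω_n ≈ 3830 rad/s

Rearranging t_s ≈ 4/(ζω_n) gives ω_n = 4/(ζ·t_s) = 4/(0.0900 × 0.0116) = 3830 rad/s.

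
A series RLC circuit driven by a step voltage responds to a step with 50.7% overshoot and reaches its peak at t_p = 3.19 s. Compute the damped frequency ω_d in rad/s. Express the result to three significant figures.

t_p = π/ω_d, so ω_d = π/3.19 = 0.985 rad/s.

ω_d ≈ 0.985 rad/s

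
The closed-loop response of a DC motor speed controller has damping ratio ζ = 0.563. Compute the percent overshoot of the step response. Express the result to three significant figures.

%OS ≈ 11.8%

For an underdamped second-order system, %OS = 100·exp(−πζ/√(1−ζ²)).
πζ/√(1−ζ²) = π·0.563/√(1−0.317) = 2.140, so %OS = 100·e^(−2.140) = 11.8%.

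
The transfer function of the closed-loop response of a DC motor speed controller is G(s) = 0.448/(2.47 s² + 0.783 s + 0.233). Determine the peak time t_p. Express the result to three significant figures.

t_p ≈ 11.9 s

Dividing through by 2.47: denominator becomes s² + 0.3170 s + 0.09433.
So ω_n = √0.09433 = 0.307 rad/s and ζ = 0.3170/(2·0.307) = 0.516.
The damped frequency ω_d = ω_n√(1−ζ²) = 0.263 rad/s. t_p = π/ω_d = 11.9 s.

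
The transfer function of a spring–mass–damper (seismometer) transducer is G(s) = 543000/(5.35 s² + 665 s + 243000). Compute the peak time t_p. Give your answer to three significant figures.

t_p ≈ 0.0154 s

Dividing through by 5.35: denominator becomes s² + 124.3 s + 45420.
So ω_n = √45420 = 213 rad/s and ζ = 124.3/(2·213) = 0.292.
ω_d = 213·√(1 − 0.292²) = 204 rad/s. t_p = π/ω_d = 0.0154 s.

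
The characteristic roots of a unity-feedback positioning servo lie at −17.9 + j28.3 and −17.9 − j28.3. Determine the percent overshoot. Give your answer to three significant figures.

%OS ≈ 13.7%

With σ = 17.9, ω_d = 28.3: ω_n = √(σ²+ω_d²) = 33.5 rad/s, ζ = σ/ω_n = 0.535.
%OS = 100·exp(−πζ/√(1−ζ²)) = 13.7%.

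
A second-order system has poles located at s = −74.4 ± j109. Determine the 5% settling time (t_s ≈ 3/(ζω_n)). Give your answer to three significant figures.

t_s ≈ 0.0403 s

For poles at −σ ± jω_d, ζω_n = σ = 74.4, so t_s ≈ 3/σ = 0.0403 s.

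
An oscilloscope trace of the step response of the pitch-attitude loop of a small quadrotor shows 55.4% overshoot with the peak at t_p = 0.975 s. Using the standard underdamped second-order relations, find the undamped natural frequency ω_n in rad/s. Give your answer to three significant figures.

From the overshoot, ζ = −ln(OS)/√(π²+ln²(OS)) = 0.185.
From t_p = π/ω_d, ω_d = π/0.975 = 3.22 rad/s, so ω_n = ω_d/√(1−ζ²) = 3.28 rad/s.

ω_n ≈ 3.28 rad/s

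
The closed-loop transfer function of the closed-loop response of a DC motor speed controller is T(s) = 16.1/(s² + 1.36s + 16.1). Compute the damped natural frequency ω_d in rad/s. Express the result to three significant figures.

ω_d ≈ 3.95 rad/s

Matching coefficients with s² + 2ζω_n s + ω_n² gives ω_n² = 16.1 ⇒ ω_n = 4.01 rad/s, and ζ = 1.36/(2ω_n) = 0.169.
The damped frequency ω_d = ω_n√(1−ζ²) = 3.95 rad/s.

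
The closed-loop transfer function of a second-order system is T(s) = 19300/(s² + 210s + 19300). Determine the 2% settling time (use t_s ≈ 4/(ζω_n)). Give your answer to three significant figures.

t_s ≈ 0.0381 s

ω_n = √19300 = 139 rad/s; ζ = 210/(2·139) = 0.756.
t_s ≈ 4/(ζω_n) = 4/(0.756·139) = 0.0381 s.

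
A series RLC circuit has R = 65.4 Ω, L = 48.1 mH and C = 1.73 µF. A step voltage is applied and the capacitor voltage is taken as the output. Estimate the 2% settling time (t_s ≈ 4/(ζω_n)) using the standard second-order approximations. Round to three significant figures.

t_s ≈ 0.00588 s

For a series RLC circuit (capacitor voltage as output), ω_n = 1/√(LC) = 1/√(48.1 mH · 1.73 µF) = 3470 rad/s.
ζ = (R/2)·√(C/L) = (65.4/2)·√(1.73 µF/48.1 mH) = 0.196.
t_s ≈ 4/(ζω_n) = 0.00588 s.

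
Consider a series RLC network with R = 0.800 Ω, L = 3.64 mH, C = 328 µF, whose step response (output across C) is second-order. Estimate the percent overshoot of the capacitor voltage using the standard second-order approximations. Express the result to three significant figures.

%OS ≈ 68.4%

For a series RLC circuit (capacitor voltage as output), ω_n = 1/√(LC) = 1/√(3.64 mH · 328 µF) = 915 rad/s.
ζ = (R/2)·√(C/L) = (0.800/2)·√(328 µF/3.64 mH) = 0.120.
Overshoot: exp(−π·0.120/√(1−0.120²)) = 0.684, i.e. 68.4%.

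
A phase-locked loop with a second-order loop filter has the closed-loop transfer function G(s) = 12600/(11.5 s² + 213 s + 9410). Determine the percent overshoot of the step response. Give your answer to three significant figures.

%OS ≈ 34.1%

Dividing through by 11.5: denominator becomes s² + 18.52 s + 818.3.
So ω_n = √818.3 = 28.6 rad/s and ζ = 18.52/(2·28.6) = 0.324.
%OS = 100 e^{−πζ/√(1−ζ²)} with ζ = 0.324 gives 34.1%.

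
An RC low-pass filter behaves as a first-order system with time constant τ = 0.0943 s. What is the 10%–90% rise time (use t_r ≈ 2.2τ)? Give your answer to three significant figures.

t_r ≈ 0.207 s

t_r ≈ 2.2τ = 0.207 s.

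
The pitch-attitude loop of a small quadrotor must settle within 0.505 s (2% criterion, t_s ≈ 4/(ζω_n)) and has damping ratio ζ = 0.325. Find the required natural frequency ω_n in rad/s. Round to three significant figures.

ω_n ≈ 24.4 rad/s

Rearranging t_s ≈ 4/(ζω_n) gives ω_n = 4/(ζ·t_s) = 4/(0.325 × 0.505) = 24.4 rad/s.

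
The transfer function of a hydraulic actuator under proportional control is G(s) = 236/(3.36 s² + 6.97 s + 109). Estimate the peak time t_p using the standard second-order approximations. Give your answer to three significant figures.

Dividing through by 3.36: denominator becomes s² + 2.074 s + 32.44.
So ω_n = √32.44 = 5.70 rad/s and ζ = 2.074/(2·5.70) = 0.182.
ω_d = 5.70·√(1 − 0.182²) = 5.60 rad/s. t_p = π/ω_d = 0.561 s.

t_p ≈ 0.561 s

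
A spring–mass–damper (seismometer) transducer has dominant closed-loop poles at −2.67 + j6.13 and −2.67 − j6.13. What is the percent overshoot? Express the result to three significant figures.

%OS ≈ 25.5%

The poles are at −σ ± jω_d with σ = 2.67 and ω_d = 6.13, so ω_n = √(σ²+ω_d²) = 6.69 rad/s and ζ = σ/ω_n = 0.399.
Overshoot: exp(−π·0.399/√(1−0.399²)) = 0.255, i.e. 25.5%.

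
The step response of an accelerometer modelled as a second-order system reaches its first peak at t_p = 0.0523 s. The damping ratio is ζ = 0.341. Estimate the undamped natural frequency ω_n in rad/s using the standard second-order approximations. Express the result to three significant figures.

ω_n ≈ 63.9 rad/s

Peak time t_p = π/ω_d, so ω_d = π/t_p = π/0.0523 = 60.1 rad/s.
ω_n = ω_d/√(1−ζ²) = 60.1/√0.884 = 63.9 rad/s.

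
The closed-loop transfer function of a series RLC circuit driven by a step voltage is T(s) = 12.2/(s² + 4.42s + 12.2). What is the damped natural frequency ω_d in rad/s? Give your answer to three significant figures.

Comparing the denominator to s² + 2ζω_n s + ω_n²: ω_n = √12.2 = 3.49 rad/s, and 2ζω_n = 4.42 so ζ = 4.42/(2·3.49) = 0.633.
ω_d = ω_n√(1−ζ²) = 2.70 rad/s.

ω_d ≈ 2.70 rad/s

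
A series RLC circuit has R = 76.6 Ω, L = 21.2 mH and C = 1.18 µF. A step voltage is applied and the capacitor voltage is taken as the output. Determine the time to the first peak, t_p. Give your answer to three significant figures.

For a series RLC circuit (capacitor voltage as output), ω_n = 1/√(LC) = 1/√(21.2 mH · 1.18 µF) = 6320 rad/s.
ζ = (R/2)·√(C/L) = (76.6/2)·√(1.18 µF/21.2 mH) = 0.286.
The damped frequency ω_d = ω_n√(1−ζ²) = 6060 rad/s. t_p = π/ω_d = 0.000519 s.

t_p ≈ 0.000519 s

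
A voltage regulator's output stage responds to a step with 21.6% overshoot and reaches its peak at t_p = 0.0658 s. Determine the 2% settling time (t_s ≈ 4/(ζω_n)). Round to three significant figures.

The overshoot fixes ζ = −ln(OS)/√(π²+ln²(OS)) = 0.438.
t_p = π/ω_d ⇒ ω_d = 47.7 rad/s; then ω_n = ω_d/√(1−ζ²) = 53.1 rad/s.
t_s ≈ 4/(ζω_n) = 4/(0.438·53.1) = 0.172 s.

t_s ≈ 0.172 s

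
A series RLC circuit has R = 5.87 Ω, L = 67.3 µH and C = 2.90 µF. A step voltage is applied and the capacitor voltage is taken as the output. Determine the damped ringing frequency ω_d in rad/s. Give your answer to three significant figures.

ω_d ≈ 56800 rad/s

For a series RLC circuit (capacitor voltage as output), ω_n = 1/√(LC) = 1/√(67.3 µH · 2.90 µF) = 71600 rad/s.
ζ = (R/2)·√(C/L) = (5.87/2)·√(2.90 µF/67.3 µH) = 0.609.
ω_d = ω_n√(1−ζ²) = 56800 rad/s.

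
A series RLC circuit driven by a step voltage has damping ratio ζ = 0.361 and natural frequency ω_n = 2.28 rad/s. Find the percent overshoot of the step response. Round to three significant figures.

%OS ≈ 29.6%

For an underdamped second-order system, %OS = 100·exp(−πζ/√(1−ζ²)).
πζ/√(1−ζ²) = π·0.361/√(1−0.130) = 1.216, so %OS = 100·e^(−1.216) = 29.6%.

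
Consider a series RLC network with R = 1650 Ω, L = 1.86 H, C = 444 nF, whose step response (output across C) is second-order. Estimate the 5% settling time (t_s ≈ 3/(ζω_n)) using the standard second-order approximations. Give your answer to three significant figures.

For a series RLC circuit (capacitor voltage as output), ω_n = 1/√(LC) = 1/√(1.86 H · 444 nF) = 1100 rad/s.
ζ = (R/2)·√(C/L) = (1650/2)·√(444 nF/1.86 H) = 0.403.
t_s ≈ 3/(ζω_n) = 0.00676 s.

t_s ≈ 0.00676 s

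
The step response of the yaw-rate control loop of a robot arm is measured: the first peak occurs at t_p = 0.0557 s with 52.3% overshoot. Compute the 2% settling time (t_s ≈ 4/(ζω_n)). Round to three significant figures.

The overshoot fixes ζ = −ln(OS)/√(π²+ln²(OS)) = 0.202.
From t_p = π/ω_d, ω_d = π/0.0557 = 56.4 rad/s, so ω_n = ω_d/√(1−ζ²) = 57.6 rad/s.
t_s ≈ 4/(ζω_n) = 4/(0.202·57.6) = 0.344 s.

t_s ≈ 0.344 s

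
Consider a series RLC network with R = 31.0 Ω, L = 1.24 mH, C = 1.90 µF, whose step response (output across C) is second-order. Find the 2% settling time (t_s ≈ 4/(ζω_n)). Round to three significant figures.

t_s ≈ 0.000320 s

For a series RLC circuit (capacitor voltage as output), ω_n = 1/√(LC) = 1/√(1.24 mH · 1.90 µF) = 20600 rad/s.
ζ = (R/2)·√(C/L) = (31.0/2)·√(1.90 µF/1.24 mH) = 0.607.
t_s ≈ 4/(ζω_n) = 0.000320 s.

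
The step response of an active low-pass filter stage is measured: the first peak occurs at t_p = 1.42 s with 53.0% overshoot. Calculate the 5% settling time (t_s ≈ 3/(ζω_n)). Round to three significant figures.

t_s ≈ 6.71 s

ζ from %OS: ζ = |ln 0.530|/√(π²+ln²0.530) = 0.198.
From t_p = π/ω_d, ω_d = π/1.42 = 2.21 rad/s, so ω_n = ω_d/√(1−ζ²) = 2.26 rad/s.
t_s ≈ 3/(ζω_n) = 3/(0.198·2.26) = 6.71 s.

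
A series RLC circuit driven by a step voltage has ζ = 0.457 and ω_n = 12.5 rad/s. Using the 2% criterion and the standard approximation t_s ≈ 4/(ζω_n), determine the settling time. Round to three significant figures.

t_s ≈ 0.700 s

t_s ≈ 4/(ζω_n) = 4/(0.457 × 12.5) = 0.700 s.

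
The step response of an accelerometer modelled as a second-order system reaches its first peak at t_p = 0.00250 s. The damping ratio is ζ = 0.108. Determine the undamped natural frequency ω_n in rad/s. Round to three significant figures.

ω_n ≈ 1260 rad/s

Peak time t_p = π/ω_d, so ω_d = π/t_p = π/0.00250 = 1260 rad/s.
ω_n = ω_d/√(1−ζ²) = 1260/√0.988 = 1260 rad/s.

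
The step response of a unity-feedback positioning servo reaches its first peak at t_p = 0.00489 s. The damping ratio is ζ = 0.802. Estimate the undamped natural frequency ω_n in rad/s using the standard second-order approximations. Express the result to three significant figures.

ω_n ≈ 1080 rad/s

Peak time t_p = π/ω_d, so ω_d = π/t_p = π/0.00489 = 642 rad/s.
ω_n = ω_d/√(1−ζ²) = 642/√0.357 = 1080 rad/s.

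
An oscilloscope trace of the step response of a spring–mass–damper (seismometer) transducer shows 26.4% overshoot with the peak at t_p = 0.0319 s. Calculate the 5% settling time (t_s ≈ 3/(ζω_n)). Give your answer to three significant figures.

ζ from %OS: ζ = |ln 0.264|/√(π²+ln²0.264) = 0.390.
From t_p = π/ω_d, ω_d = π/0.0319 = 98.5 rad/s, so ω_n = ω_d/√(1−ζ²) = 107 rad/s.
t_s ≈ 3/(ζω_n) = 3/(0.390·107) = 0.0719 s.

t_s ≈ 0.0719 s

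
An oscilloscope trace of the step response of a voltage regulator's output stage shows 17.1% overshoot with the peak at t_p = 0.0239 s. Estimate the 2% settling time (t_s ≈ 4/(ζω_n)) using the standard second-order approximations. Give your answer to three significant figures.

From the overshoot, ζ = −ln(OS)/√(π²+ln²(OS)) = 0.490.
t_p = π/ω_d ⇒ ω_d = 131 rad/s; then ω_n = ω_d/√(1−ζ²) = 151 rad/s.
t_s ≈ 4/(ζω_n) = 4/(0.490·151) = 0.0541 s.

t_s ≈ 0.0541 s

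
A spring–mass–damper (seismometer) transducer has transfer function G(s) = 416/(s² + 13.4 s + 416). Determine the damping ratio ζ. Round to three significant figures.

ω_n = √416 = 20.4 rad/s; ζ = 13.4/(2·20.4) = 0.328.

ζ ≈ 0.328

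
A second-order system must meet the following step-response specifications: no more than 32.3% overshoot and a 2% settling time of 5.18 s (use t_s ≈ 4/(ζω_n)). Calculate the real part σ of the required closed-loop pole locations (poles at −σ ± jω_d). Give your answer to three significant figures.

The settling-time spec alone fixes σ = ζω_n = 4/t_s = 4/5.18 = 0.772.
(Overshoot then fixes ζ = 0.338 and hence ω_d = σ·√(1−ζ²)/ζ = 2.15 rad/s.)

σ ≈ 0.772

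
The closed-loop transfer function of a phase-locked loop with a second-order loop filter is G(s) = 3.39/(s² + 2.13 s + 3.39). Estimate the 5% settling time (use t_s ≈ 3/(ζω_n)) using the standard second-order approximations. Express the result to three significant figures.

t_s ≈ 2.82 s

Matching coefficients with s² + 2ζω_n s + ω_n² gives ω_n² = 3.39 ⇒ ω_n = 1.84 rad/s, and ζ = 2.13/(2ω_n) = 0.578.
t_s ≈ 3/(ζω_n) = 3/(0.578·1.84) = 2.82 s.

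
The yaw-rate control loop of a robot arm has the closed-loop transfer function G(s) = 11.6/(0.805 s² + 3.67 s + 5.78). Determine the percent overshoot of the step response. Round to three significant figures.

%OS ≈ 0.619%

Dividing through by 0.805: denominator becomes s² + 4.559 s + 7.180.
So ω_n = √7.180 = 2.68 rad/s and ζ = 4.559/(2·2.68) = 0.851.
%OS = 100·exp(−πζ/√(1−ζ²)) = 0.619%.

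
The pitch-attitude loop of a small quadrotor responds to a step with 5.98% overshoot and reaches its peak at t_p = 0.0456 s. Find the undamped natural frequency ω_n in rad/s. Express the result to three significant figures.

From the overshoot, ζ = −ln(OS)/√(π²+ln²(OS)) = 0.668.
t_p = π/ω_d ⇒ ω_d = 68.9 rad/s; then ω_n = ω_d/√(1−ζ²) = 92.5 rad/s.

ω_n ≈ 92.5 rad/s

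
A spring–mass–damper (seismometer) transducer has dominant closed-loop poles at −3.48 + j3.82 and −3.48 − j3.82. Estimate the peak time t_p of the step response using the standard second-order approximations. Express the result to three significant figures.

t_p ≈ 0.822 s

t_p = π/ω_d with ω_d = 3.82 (the imaginary part), so t_p = 0.822 s.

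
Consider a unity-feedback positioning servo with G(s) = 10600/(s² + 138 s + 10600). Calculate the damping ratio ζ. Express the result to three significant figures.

ζ ≈ 0.670

Comparing the denominator to s² + 2ζω_n s + ω_n²: ω_n = √10600 = 103 rad/s, and 2ζω_n = 138 so ζ = 138/(2·103) = 0.670.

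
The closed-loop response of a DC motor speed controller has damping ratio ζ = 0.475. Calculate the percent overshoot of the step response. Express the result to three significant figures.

%OS ≈ 18.3%

For an underdamped second-order system, %OS = 100·exp(−πζ/√(1−ζ²)).
πζ/√(1−ζ²) = π·0.475/√(1−0.226) = 1.696, so %OS = 100·e^(−1.696) = 18.3%.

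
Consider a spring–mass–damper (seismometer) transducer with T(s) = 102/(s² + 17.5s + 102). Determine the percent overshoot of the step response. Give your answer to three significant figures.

%OS ≈ 0.429%

Comparing the denominator to s² + 2ζω_n s + ω_n²: ω_n = √102 = 10.1 rad/s, and 2ζω_n = 17.5 so ζ = 17.5/(2·10.1) = 0.866.
Overshoot: exp(−π·0.866/√(1−0.866²)) = 0.00429, i.e. 0.429%.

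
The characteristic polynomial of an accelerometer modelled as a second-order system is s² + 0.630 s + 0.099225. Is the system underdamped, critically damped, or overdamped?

critically damped

a² − 4b = 0.630² − 4·0.099225 = 0 (repeated real root); the system is critically damped.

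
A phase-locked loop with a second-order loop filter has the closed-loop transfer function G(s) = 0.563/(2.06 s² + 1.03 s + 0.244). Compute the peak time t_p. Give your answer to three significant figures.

Dividing through by 2.06: denominator becomes s² + 0.5000 s + 0.1184.
So ω_n = √0.1184 = 0.344 rad/s and ζ = 0.5000/(2·0.344) = 0.726.
The damped frequency ω_d = ω_n√(1−ζ²) = 0.237 rad/s. t_p = π/ω_d = 13.3 s.

t_p ≈ 13.3 s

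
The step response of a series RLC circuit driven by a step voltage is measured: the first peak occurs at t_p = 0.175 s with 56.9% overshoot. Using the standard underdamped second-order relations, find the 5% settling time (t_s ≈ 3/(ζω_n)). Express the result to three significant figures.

t_s ≈ 0.931 s

From the overshoot, ζ = −ln(OS)/√(π²+ln²(OS)) = 0.177.
From t_p = π/ω_d, ω_d = π/0.175 = 18.0 rad/s, so ω_n = ω_d/√(1−ζ²) = 18.2 rad/s.
t_s ≈ 3/(ζω_n) = 3/(0.177·18.2) = 0.931 s.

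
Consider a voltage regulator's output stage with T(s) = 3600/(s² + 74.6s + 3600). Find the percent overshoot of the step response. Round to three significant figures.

Matching coefficients with s² + 2ζω_n s + ω_n² gives ω_n² = 3600 ⇒ ω_n = 60.0 rad/s, and ζ = 74.6/(2ω_n) = 0.622.
Overshoot: exp(−π·0.622/√(1−0.622²)) = 0.0826, i.e. 8.26%.

%OS ≈ 8.26%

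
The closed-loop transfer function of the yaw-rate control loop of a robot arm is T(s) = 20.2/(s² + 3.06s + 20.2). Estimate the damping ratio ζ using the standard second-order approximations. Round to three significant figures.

ζ ≈ 0.340

Matching coefficients with s² + 2ζω_n s + ω_n² gives ω_n² = 20.2 ⇒ ω_n = 4.49 rad/s, and ζ = 3.06/(2ω_n) = 0.340.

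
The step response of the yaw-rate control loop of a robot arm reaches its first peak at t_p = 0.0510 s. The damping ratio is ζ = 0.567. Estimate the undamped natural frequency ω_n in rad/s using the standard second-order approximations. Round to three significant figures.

Peak time t_p = π/ω_d, so ω_d = π/t_p = π/0.0510 = 61.6 rad/s.
ω_n = ω_d/√(1−ζ²) = 61.6/√0.679 = 74.8 rad/s.

ω_n ≈ 74.8 rad/s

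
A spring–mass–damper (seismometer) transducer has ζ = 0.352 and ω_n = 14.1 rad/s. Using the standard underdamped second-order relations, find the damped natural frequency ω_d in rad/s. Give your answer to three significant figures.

ω_d ≈ 13.2 rad/s

ω_d = ω_n√(1−ζ²) = 14.1·√0.876 = 13.2 rad/s.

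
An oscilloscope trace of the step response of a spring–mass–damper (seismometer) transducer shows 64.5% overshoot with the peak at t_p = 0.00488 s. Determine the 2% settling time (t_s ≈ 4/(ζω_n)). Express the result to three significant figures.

From the overshoot, ζ = −ln(OS)/√(π²+ln²(OS)) = 0.138.
From t_p = π/ω_d, ω_d = π/0.00488 = 644 rad/s, so ω_n = ω_d/√(1−ζ²) = 650 rad/s.
t_s ≈ 4/(ζω_n) = 4/(0.138·650) = 0.0445 s.

t_s ≈ 0.0445 s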